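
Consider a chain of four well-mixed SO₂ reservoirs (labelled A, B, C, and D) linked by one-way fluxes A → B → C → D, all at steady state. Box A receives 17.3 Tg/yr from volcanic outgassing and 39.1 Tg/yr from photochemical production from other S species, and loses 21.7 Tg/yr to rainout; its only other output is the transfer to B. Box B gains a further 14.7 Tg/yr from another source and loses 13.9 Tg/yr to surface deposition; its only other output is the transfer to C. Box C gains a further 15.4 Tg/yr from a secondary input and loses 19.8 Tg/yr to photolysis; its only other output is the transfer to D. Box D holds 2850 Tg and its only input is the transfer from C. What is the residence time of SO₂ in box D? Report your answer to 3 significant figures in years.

Box A: F(A→B) = (17.3 + 39.1) − 21.7 = 34.700 Tg/yr.
Box B: F(B→C) = (34.700 + 14.7) − 13.9 = 35.500 Tg/yr.
Box C: F(C→D) = (35.500 + 15.4) − 19.8 = 31.100 Tg/yr.
Box D throughput = its input = 31.100 Tg/yr; τ = 2850 / 31.100 = 91.64 yr.

91.6 yr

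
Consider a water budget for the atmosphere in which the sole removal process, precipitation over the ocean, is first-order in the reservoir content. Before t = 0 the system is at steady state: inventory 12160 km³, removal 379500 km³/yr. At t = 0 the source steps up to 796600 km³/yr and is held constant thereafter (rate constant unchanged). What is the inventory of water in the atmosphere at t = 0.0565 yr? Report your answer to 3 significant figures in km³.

23200 km³

Residence time τ = M₀/F₀ = 0.03204 yr. The eventual steady state is M_∞ = M₀·(F₁/F₀) = 12160 × 796600/379500 = 25525 km³.
The anomaly ΔM(t) = M(t) − M_∞ decays as ΔM₀·e^(−t/τ) with ΔM₀ = 12160 − 25525 = −13360 km³.
At t = 0.0565 yr, e^(−t/τ) = e^(−1.763) = 0.1715, so ΔM = −2292 km³ and M = 25525 − 2292 = 23233 km³.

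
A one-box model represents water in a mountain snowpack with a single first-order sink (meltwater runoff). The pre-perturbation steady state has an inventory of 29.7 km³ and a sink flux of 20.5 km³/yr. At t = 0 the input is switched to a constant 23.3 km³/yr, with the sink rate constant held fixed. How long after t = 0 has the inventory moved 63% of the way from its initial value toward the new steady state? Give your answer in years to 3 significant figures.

1.44 yr

τ = M₀/F₀ = 29.7/20.5 = 1.449 yr.
The remaining gap fraction is e^(−t/τ); 63% covered ⇒ e^(−t/τ) = 0.370.
t = −τ ln(0.370) = 1.449 × 0.9943 = 1.440 yr.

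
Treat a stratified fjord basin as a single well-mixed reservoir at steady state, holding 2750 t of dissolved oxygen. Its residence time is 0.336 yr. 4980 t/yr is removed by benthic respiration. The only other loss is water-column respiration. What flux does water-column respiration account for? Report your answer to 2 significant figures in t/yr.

3200 t/yr

Total removal F = M/τ = 2750 / 0.336 = 8185 t/yr.
Water-column respiration = F − (4980) = 8185 − 4980 = 3205 t/yr.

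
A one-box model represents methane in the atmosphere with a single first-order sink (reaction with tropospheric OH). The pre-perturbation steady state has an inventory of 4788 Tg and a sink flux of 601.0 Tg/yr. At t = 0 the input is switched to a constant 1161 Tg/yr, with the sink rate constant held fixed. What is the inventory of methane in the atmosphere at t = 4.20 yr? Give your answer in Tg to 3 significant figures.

Residence time τ = M₀/F₀ = 7.967 yr. The eventual steady state is M_∞ = M₀·(F₁/F₀) = 4788 × 1161/601.0 = 9249.4 Tg.
The anomaly ΔM(t) = M(t) − M_∞ decays as ΔM₀·e^(−t/τ) with ΔM₀ = 4788 − 9249.4 = −4461 Tg.
At t = 4.20 yr, e^(−t/τ) = e^(−0.5272) = 0.5903, so ΔM = −2633 Tg and M = 9249.4 − 2633 = 6616.0 Tg.

6620 Tg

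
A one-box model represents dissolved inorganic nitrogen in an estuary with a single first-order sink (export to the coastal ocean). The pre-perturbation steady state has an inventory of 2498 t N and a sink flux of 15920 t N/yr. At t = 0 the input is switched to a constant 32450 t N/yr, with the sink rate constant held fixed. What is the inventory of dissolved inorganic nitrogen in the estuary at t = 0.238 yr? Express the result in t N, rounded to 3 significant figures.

τ = M₀/F₀ = 2498/15920 = 0.1569 yr; rate constant k = 1/τ.
New steady state M_∞ = F₁/k = F₁·τ = 32450 × 0.1569 = 5091.7 t N.
M(t) = M_∞ + (M₀ − M_∞)·e^(−t/τ); t/τ = 0.238/0.1569 = 1.517, so e^(−t/τ) = 0.2194.
M(t) = 5091.7 − 2594 × 0.2194 = 4522.6 t N.

4520 t N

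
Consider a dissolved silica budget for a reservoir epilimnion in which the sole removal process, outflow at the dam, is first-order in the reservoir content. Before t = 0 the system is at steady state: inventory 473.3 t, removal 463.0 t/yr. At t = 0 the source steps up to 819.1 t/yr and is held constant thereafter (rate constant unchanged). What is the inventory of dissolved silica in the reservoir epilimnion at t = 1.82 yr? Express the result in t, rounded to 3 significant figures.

776 t

τ = M₀/F₀ = 473.3/463.0 = 1.022 yr; rate constant k = 1/τ.
New steady state M_∞ = F₁/k = F₁·τ = 819.1 × 1.022 = 837.32 t.
M(t) = M_∞ + (M₀ − M_∞)·e^(−t/τ); t/τ = 1.82/1.022 = 1.780, so e^(−t/τ) = 0.1686.
M(t) = 837.32 − 364.0 × 0.1686 = 775.96 t.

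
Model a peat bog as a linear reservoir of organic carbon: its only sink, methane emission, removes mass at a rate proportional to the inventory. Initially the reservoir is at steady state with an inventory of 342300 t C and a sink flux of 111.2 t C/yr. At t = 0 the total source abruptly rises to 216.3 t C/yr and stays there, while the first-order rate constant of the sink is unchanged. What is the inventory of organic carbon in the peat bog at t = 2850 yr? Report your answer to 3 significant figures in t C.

τ = M₀/F₀ = 342300/111.2 = 3078 yr; rate constant k = 1/τ.
New steady state M_∞ = F₁/k = F₁·τ = 216.3 × 3078 = 665820 t C.
M(t) = M_∞ + (M₀ − M_∞)·e^(−t/τ); t/τ = 2850/3078 = 0.9259, so e^(−t/τ) = 0.3962.
M(t) = 665820 − 323500 × 0.3962 = 537650 t C.

538000 t C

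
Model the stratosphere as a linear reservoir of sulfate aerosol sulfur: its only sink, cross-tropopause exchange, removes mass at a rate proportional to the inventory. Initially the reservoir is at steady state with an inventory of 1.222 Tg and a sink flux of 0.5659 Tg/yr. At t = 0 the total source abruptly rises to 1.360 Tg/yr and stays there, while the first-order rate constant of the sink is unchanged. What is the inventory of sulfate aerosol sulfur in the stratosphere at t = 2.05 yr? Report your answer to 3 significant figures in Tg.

2.27 Tg

τ = M₀/F₀ = 1.222/0.5659 = 2.159 yr; rate constant k = 1/τ.
New steady state M_∞ = F₁/k = F₁·τ = 1.360 × 2.159 = 2.9368 Tg.
M(t) = M_∞ + (M₀ − M_∞)·e^(−t/τ); t/τ = 2.05/2.159 = 0.9493, so e^(−t/τ) = 0.3870.
M(t) = 2.9368 − 1.715 × 0.3870 = 2.2732 Tg.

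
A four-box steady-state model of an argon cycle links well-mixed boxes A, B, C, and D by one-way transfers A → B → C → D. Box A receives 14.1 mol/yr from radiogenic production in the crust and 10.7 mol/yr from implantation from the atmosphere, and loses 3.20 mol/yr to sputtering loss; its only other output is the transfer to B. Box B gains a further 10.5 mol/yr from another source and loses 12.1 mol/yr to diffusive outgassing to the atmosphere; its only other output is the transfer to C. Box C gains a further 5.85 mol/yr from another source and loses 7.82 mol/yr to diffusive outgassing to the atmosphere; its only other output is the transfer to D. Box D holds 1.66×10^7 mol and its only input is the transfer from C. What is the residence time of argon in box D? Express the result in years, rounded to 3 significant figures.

Box A: F(A→B) = (14.1 + 10.7) − 3.20 = 21.600 mol/yr.
Box B: F(B→C) = (21.600 + 10.5) − 12.1 = 20.000 mol/yr.
Box C: F(C→D) = (20.000 + 5.85) − 7.82 = 18.030 mol/yr.
Box D throughput = its input = 18.030 mol/yr; τ = 1.66×10^7 / 18.030 = 920700 yr.

921000 yr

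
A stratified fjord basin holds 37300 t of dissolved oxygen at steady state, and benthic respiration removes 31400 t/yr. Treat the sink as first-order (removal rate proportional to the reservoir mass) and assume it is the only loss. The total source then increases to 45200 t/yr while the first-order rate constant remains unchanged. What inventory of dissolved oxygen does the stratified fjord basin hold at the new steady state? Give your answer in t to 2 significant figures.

54000 t

Rate constant k = F/M = 31400 / 37300 = 0.8418 yr⁻¹.
At the new steady state, source = k·M_new ⇒ M_new = 45200 / 0.8418 = 53690 t.
(Equivalently M_new = M × F_new/F_old = 37300 × 45200/31400.)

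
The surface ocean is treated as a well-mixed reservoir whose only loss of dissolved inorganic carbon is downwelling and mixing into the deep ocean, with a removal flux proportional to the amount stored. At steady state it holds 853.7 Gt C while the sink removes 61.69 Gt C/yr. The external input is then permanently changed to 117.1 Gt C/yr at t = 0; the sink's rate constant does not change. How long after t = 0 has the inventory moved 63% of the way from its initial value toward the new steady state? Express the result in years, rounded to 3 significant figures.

13.8 yr

τ = M₀/F₀ = 853.7/61.69 = 13.84 yr.
The remaining gap fraction is e^(−t/τ); 63% covered ⇒ e^(−t/τ) = 0.370.
t = −τ ln(0.370) = 13.84 × 0.9943 = 13.76 yr.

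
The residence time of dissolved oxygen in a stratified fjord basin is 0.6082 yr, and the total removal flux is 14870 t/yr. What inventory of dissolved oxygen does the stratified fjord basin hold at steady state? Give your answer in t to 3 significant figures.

τ = M/F ⇒ M = τ × F = 0.6082 × 14870 = 9044 t.

9040 t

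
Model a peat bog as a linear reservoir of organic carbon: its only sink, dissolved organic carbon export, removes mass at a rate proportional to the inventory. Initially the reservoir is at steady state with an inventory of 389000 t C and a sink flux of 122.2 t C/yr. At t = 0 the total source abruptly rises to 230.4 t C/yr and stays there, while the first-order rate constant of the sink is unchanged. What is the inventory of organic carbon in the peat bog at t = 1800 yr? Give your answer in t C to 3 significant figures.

538000 t C

The sink rate constant is k = F₀/M₀ = 122.2/389000 = 0.0003141 yr⁻¹.
Solving dM/dt = F₁ − kM with M(0) = M₀ gives M(t) = F₁/k + (M₀ − F₁/k)·e^(−kt).
F₁/k = 230.4/0.0003141 = 733430 t C; kt = 0.0003141 × 1800 = 0.5654, e^(−kt) = 0.5681.
M(1800) = 733430 + (389000 − 733430) × 0.5681 = 733430 − 195700 = 537760 t C.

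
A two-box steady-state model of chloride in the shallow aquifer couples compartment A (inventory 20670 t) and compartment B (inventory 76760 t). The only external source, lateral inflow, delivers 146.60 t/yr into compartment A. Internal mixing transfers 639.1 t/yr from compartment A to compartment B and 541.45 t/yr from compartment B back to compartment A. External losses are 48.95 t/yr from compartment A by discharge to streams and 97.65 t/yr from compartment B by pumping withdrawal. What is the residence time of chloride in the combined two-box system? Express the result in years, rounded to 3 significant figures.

Residence time in the combined system uses the total inventory and the total *external* removal — internal exchanges between the two boxes cancel.
M_total = 20670 + 76760 = 97430 t.
ΣF_external_out = 48.95 + 97.65 = 146.60 t/yr.
τ = M_total / ΣF_ext = 97430 / 146.60 = 664.6 yr.

665 yr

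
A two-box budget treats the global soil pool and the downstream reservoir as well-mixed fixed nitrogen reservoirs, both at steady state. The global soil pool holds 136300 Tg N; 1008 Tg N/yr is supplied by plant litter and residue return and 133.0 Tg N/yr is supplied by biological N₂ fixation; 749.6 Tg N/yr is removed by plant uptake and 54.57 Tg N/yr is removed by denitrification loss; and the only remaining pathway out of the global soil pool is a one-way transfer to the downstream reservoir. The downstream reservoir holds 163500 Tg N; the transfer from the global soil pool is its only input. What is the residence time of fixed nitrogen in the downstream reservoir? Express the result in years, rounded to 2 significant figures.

Balance the global soil pool: ΣF_in = 1008 + 133.0 = 1141.0 Tg N/yr.
Transfer to the downstream reservoir = ΣF_in − (749.6 + 54.57) = 336.83 Tg N/yr.
At steady state the output of the downstream reservoir equals its input, 336.83 Tg N/yr.
τ = M / F = 163500 / 336.83 = 485.4 yr.

490 yr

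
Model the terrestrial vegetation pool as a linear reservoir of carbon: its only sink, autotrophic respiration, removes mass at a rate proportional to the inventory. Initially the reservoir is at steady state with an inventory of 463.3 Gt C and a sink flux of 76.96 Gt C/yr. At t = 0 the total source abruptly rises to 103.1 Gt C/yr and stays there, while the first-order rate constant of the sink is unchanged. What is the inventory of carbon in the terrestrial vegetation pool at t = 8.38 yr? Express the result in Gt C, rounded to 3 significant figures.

The sink rate constant is k = F₀/M₀ = 76.96/463.3 = 0.1661 yr⁻¹.
Solving dM/dt = F₁ − kM with M(0) = M₀ gives M(t) = F₁/k + (M₀ − F₁/k)·e^(−kt).
F₁/k = 103.1/0.1661 = 620.66 Gt C; kt = 0.1661 × 8.38 = 1.392, e^(−kt) = 0.2486.
M(8.38) = 620.66 + (463.3 − 620.66) × 0.2486 = 620.66 − 39.12 = 581.55 Gt C.

582 Gt C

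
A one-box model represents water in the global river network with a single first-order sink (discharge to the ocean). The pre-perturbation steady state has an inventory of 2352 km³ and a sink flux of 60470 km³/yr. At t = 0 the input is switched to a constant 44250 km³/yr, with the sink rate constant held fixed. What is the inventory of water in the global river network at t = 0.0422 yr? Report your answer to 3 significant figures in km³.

1930 km³

Residence time τ = M₀/F₀ = 0.03890 yr. The eventual steady state is M_∞ = M₀·(F₁/F₀) = 2352 × 44250/60470 = 1721.1 km³.
The anomaly ΔM(t) = M(t) − M_∞ decays as ΔM₀·e^(−t/τ) with ΔM₀ = 2352 − 1721.1 = 630.9 km³.
At t = 0.0422 yr, e^(−t/τ) = e^(−1.085) = 0.3379, so ΔM = 213.2 km³ and M = 1721.1 + 213.2 = 1934.3 km³.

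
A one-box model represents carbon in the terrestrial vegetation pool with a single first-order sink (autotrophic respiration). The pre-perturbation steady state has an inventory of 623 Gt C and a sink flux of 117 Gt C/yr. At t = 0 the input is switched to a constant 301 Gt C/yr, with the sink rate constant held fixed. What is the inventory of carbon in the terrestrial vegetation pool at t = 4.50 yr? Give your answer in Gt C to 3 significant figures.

Residence time τ = M₀/F₀ = 5.325 yr. The eventual steady state is M_∞ = M₀·(F₁/F₀) = 623 × 301/117 = 1602.8 Gt C.
The anomaly ΔM(t) = M(t) − M_∞ decays as ΔM₀·e^(−t/τ) with ΔM₀ = 623 − 1602.8 = −979.8 Gt C.
At t = 4.50 yr, e^(−t/τ) = e^(−0.8451) = 0.4295, so ΔM = −420.8 Gt C and M = 1602.8 − 420.8 = 1181.9 Gt C.

1180 Gt C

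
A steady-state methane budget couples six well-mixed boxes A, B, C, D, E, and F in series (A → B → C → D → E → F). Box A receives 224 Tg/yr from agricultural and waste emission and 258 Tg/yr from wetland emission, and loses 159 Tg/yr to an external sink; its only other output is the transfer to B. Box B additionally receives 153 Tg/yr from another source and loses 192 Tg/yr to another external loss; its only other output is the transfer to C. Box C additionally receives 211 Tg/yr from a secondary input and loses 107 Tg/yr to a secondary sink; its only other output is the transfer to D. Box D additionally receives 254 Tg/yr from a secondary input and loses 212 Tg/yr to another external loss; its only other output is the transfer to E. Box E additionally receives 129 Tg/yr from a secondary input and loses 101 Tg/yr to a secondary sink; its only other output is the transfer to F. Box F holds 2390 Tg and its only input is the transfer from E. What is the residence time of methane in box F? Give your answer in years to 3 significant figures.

Box A: F(A→B) = (224 + 258) − 159 = 323.00 Tg/yr.
Box B: F(B→C) = (323.00 + 153) − 192 = 284.00 Tg/yr.
Box C: F(C→D) = (284.00 + 211) − 107 = 388.00 Tg/yr.
Box D: F(D→E) = (388.00 + 254) − 212 = 430.00 Tg/yr.
Box E: F(E→F) = (430.00 + 129) − 101 = 458.00 Tg/yr.
Box F throughput = its input = 458.00 Tg/yr; τ = 2390 / 458.00 = 5.218 yr.

5.22 yr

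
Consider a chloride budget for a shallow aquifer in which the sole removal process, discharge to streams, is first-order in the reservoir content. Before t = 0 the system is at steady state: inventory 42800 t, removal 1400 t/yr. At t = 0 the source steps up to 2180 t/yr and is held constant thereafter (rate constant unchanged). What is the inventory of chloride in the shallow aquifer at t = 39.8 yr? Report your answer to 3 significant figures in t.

60200 t

τ = M₀/F₀ = 42800/1400 = 30.57 yr; rate constant k = 1/τ.
New steady state M_∞ = F₁/k = F₁·τ = 2180 × 30.57 = 66646 t.
M(t) = M_∞ + (M₀ − M_∞)·e^(−t/τ); t/τ = 39.8/30.57 = 1.302, so e^(−t/τ) = 0.2720.
M(t) = 66646 − 23850 × 0.2720 = 60159 t.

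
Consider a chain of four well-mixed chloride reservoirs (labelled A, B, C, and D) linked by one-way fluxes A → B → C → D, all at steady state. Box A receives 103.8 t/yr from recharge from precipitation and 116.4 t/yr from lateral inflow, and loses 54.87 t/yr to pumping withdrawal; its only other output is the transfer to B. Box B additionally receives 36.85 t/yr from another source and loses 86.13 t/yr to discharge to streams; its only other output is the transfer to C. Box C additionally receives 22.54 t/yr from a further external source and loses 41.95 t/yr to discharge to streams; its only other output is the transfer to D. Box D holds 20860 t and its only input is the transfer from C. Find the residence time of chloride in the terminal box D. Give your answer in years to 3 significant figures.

Box A: F(A→B) = (103.8 + 116.4) − 54.87 = 165.33 t/yr.
Box B: F(B→C) = (165.33 + 36.85) − 86.13 = 116.05 t/yr.
Box C: F(C→D) = (116.05 + 22.54) − 41.95 = 96.640 t/yr.
Box D throughput = its input = 96.640 t/yr; τ = 20860 / 96.640 = 215.9 yr.

216 yr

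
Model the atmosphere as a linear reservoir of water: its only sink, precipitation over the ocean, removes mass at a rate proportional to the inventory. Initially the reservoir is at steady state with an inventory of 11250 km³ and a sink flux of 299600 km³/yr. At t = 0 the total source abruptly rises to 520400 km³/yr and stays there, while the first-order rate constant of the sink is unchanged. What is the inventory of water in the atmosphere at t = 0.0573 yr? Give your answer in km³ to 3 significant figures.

τ = M₀/F₀ = 11250/299600 = 0.03755 yr; rate constant k = 1/τ.
New steady state M_∞ = F₁/k = F₁·τ = 520400 × 0.03755 = 19541 km³.
M(t) = M_∞ + (M₀ − M_∞)·e^(−t/τ); t/τ = 0.0573/0.03755 = 1.526, so e^(−t/τ) = 0.2174.
M(t) = 19541 − 8291 × 0.2174 = 17738 km³.

17700 km³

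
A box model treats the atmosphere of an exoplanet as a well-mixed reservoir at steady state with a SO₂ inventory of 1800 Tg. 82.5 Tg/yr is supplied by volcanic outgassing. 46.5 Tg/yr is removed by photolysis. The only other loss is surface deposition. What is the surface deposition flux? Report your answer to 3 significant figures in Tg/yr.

36.0 Tg/yr

At steady state ΣF_in = ΣF_out.
ΣF_in = 82.500 Tg/yr.
Surface deposition flux = ΣF_in − (46.5) = 82.500 − 46.50 = 36.00 Tg/yr.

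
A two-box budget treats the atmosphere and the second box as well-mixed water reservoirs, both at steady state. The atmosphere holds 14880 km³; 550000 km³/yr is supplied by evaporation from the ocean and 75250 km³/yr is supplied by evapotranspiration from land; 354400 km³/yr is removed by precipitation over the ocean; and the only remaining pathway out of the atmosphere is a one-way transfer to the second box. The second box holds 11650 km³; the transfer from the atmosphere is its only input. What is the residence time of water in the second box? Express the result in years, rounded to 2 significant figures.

Balance the atmosphere: ΣF_in = 550000 + 75250 = 625250 km³/yr.
Transfer to the second box = ΣF_in − (354400) = 270850 km³/yr.
At steady state the output of the second box equals its input, 270850 km³/yr.
τ = M / F = 11650 / 270850 = 0.04301 yr.

0.043 yr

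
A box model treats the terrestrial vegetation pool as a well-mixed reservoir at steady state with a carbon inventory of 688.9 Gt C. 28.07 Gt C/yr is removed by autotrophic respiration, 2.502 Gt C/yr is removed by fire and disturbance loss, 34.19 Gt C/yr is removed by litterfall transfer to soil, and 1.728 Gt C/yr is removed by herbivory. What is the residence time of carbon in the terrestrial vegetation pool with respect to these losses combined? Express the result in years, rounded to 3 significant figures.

10.4 yr

Total removal = 28.07 + 2.502 + 34.19 + 1.728 = 66.490 Gt C/yr.
τ = M / ΣF_out = 688.9 / 66.490 = 10.36 yr.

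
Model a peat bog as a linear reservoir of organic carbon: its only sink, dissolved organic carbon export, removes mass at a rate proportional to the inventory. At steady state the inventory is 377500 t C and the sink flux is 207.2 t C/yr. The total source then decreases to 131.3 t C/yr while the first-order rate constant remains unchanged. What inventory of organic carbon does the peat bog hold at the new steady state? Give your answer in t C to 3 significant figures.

Rate constant k = F/M = 207.2 / 377500 = 0.0005489 yr⁻¹.
At the new steady state, source = k·M_new ⇒ M_new = 131.3 / 0.0005489 = 239200 t C.
(Equivalently M_new = M × F_new/F_old = 377500 × 131.3/207.2.)

239000 t C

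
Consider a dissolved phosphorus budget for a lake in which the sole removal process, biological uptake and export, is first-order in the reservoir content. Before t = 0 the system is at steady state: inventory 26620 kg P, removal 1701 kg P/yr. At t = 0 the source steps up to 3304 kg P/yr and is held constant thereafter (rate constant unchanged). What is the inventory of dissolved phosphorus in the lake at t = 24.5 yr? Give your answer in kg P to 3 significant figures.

46500 kg P

Residence time τ = M₀/F₀ = 15.65 yr. The eventual steady state is M_∞ = M₀·(F₁/F₀) = 26620 × 3304/1701 = 51706 kg P.
The anomaly ΔM(t) = M(t) − M_∞ decays as ΔM₀·e^(−t/τ) with ΔM₀ = 26620 − 51706 = −25090 kg P.
At t = 24.5 yr, e^(−t/τ) = e^(−1.566) = 0.2090, so ΔM = −5242 kg P and M = 51706 − 5242 = 46464 kg P.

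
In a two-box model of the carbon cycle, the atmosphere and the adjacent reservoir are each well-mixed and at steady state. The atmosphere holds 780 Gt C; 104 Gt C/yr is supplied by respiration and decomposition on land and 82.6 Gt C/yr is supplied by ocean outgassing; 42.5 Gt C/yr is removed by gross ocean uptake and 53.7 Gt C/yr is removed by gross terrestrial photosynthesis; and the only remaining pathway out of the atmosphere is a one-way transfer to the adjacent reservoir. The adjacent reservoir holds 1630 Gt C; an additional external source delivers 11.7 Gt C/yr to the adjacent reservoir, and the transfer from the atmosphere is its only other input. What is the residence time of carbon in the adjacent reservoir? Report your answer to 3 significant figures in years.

Balance the atmosphere: ΣF_in = 104 + 82.6 = 186.60 Gt C/yr.
Transfer to the adjacent reservoir = ΣF_in − (42.5 + 53.7) = 90.400 Gt C/yr.
Total input to the adjacent reservoir = 90.400 + 11.7 = 102.10 Gt C/yr; at steady state this equals its total output.
τ = M / F = 1630 / 102.10 = 15.96 yr.

16.0 yr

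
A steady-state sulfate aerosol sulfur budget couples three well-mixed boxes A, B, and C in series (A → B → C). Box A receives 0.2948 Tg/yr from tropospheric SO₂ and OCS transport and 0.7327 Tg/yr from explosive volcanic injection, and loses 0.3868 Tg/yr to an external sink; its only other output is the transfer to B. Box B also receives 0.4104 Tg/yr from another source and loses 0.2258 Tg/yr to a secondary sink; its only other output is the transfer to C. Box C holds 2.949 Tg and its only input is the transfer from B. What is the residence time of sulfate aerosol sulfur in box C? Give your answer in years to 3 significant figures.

3.57 yr

Box A: F(A→B) = (0.2948 + 0.7327) − 0.3868 = 0.64070 Tg/yr.
Box B: F(B→C) = (0.64070 + 0.4104) − 0.2258 = 0.82530 Tg/yr.
Box C throughput = its input = 0.82530 Tg/yr; τ = 2.949 / 0.82530 = 3.573 yr.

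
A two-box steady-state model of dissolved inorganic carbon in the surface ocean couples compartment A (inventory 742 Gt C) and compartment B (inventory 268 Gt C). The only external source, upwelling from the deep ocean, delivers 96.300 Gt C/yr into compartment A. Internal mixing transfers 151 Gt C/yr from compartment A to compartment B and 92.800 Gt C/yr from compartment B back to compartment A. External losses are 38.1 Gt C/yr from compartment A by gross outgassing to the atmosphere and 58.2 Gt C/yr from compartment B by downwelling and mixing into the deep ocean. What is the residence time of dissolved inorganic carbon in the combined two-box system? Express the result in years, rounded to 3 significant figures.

Treat the two boxes together as one reservoir: the mixing fluxes between them are internal recycling, so τ = ΣM / Σ(external losses).
M_total = 742 + 268 = 1010.0 Gt C.
ΣF_external_out = 38.1 + 58.2 = 96.300 Gt C/yr.
τ = M_total / ΣF_ext = 1010.0 / 96.300 = 10.49 yr.

10.5 yr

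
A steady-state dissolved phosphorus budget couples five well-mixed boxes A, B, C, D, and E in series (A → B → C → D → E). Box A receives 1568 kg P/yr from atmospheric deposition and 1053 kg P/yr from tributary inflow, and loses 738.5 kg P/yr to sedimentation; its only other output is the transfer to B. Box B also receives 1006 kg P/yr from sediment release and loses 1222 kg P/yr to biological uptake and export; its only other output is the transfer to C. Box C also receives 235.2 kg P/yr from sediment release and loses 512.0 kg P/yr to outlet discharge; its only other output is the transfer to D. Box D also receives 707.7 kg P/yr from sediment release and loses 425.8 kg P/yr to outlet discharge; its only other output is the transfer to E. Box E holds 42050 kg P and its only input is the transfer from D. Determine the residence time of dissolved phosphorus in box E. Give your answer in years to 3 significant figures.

Box A: F(A→B) = (1568 + 1053) − 738.5 = 1882.5 kg P/yr.
Box B: F(B→C) = (1882.5 + 1006) − 1222 = 1666.5 kg P/yr.
Box C: F(C→D) = (1666.5 + 235.2) − 512.0 = 1389.7 kg P/yr.
Box D: F(D→E) = (1389.7 + 707.7) − 425.8 = 1671.6 kg P/yr.
Box E throughput = its input = 1671.6 kg P/yr; τ = 42050 / 1671.6 = 25.16 yr.

25.2 yr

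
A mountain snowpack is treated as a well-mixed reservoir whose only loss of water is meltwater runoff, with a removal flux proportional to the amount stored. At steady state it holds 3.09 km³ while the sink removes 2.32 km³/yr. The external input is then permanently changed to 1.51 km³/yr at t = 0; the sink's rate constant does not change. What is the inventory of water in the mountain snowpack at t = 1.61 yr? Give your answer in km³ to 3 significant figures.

2.33 km³

The sink rate constant is k = F₀/M₀ = 2.32/3.09 = 0.7508 yr⁻¹.
Solving dM/dt = F₁ − kM with M(0) = M₀ gives M(t) = F₁/k + (M₀ − F₁/k)·e^(−kt).
F₁/k = 1.51/0.7508 = 2.0112 km³; kt = 0.7508 × 1.61 = 1.209, e^(−kt) = 0.2986.
M(1.61) = 2.0112 + (3.09 − 2.0112) × 0.2986 = 2.0112 + 0.3221 = 2.3333 km³.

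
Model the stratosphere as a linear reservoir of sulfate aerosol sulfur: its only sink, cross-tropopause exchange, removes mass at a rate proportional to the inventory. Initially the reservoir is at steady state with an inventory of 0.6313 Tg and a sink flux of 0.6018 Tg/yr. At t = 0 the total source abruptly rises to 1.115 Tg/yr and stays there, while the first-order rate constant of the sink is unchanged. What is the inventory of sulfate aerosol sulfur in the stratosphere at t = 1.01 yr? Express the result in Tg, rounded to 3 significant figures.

τ = M₀/F₀ = 0.6313/0.6018 = 1.049 yr; rate constant k = 1/τ.
New steady state M_∞ = F₁/k = F₁·τ = 1.115 × 1.049 = 1.1697 Tg.
M(t) = M_∞ + (M₀ − M_∞)·e^(−t/τ); t/τ = 1.01/1.049 = 0.9628, so e^(−t/τ) = 0.3818.
M(t) = 1.1697 − 0.5384 × 0.3818 = 0.96410 Tg.

0.964 Tg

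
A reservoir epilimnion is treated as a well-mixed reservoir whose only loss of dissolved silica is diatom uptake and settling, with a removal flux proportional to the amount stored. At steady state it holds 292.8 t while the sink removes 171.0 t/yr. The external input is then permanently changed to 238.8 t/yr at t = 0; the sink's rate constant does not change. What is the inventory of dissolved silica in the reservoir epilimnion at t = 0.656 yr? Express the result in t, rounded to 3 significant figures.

330 t

The sink rate constant is k = F₀/M₀ = 171.0/292.8 = 0.5840 yr⁻¹.
Solving dM/dt = F₁ − kM with M(0) = M₀ gives M(t) = F₁/k + (M₀ − F₁/k)·e^(−kt).
F₁/k = 238.8/0.5840 = 408.89 t; kt = 0.5840 × 0.656 = 0.3831, e^(−kt) = 0.6817.
M(0.656) = 408.89 + (292.8 − 408.89) × 0.6817 = 408.89 − 79.14 = 329.75 t.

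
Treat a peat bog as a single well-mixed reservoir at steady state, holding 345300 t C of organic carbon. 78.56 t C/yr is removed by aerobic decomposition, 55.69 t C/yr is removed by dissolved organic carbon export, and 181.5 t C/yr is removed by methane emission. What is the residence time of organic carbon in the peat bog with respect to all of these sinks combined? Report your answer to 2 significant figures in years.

1100 yr

Total removal flux = 78.56 + 55.69 + 181.5 = 315.75 t C/yr.
τ = M / ΣF_out = 345300 / 315.75 = 1094 yr.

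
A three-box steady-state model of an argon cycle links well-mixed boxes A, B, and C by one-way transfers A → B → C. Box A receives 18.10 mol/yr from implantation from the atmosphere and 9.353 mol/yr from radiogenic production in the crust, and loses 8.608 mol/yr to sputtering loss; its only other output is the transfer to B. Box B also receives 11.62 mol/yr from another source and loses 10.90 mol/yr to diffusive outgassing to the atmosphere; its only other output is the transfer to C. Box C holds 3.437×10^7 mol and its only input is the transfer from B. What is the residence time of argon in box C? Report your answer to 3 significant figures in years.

1.76×10^6 yr

Box A: F(A→B) = (18.10 + 9.353) − 8.608 = 18.845 mol/yr.
Box B: F(B→C) = (18.845 + 11.62) − 10.90 = 19.565 mol/yr.
Box C throughput = its input = 19.565 mol/yr; τ = 3.437×10^7 / 19.565 = 1.757×10^6 yr.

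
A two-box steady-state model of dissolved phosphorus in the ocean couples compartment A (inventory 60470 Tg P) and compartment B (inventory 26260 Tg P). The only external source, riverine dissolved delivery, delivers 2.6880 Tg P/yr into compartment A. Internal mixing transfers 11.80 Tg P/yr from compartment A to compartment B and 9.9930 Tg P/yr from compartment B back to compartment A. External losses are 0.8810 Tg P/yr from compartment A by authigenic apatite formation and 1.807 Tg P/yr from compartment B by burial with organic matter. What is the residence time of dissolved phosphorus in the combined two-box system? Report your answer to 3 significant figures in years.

For the system as a whole, the A↔B exchange is internal and contributes nothing to the throughput; only the external sinks remove mass.
M_total = 60470 + 26260 = 86730 Tg P.
ΣF_external_out = 0.8810 + 1.807 = 2.6880 Tg P/yr.
τ = M_total / ΣF_ext = 86730 / 2.6880 = 32270 yr.

32300 yr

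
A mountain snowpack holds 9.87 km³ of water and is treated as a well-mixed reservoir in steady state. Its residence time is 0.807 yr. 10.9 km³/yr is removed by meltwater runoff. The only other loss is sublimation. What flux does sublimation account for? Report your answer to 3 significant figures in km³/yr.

Total removal F = M/τ = 9.87 / 0.807 = 12.23 km³/yr.
Sublimation = F − (10.9) = 12.23 − 10.90 = 1.330 km³/yr.

1.33 km³/yr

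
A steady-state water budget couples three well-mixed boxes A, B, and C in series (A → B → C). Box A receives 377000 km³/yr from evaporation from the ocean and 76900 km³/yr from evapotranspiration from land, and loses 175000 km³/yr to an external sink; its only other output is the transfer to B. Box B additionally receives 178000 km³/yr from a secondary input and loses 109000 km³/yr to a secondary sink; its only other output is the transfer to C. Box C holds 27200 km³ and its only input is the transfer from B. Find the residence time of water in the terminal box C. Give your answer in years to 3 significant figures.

0.0782 yr

Box A: F(A→B) = (377000 + 76900) − 175000 = 278900 km³/yr.
Box B: F(B→C) = (278900 + 178000) − 109000 = 347900 km³/yr.
Box C throughput = its input = 347900 km³/yr; τ = 27200 / 347900 = 0.07818 yr.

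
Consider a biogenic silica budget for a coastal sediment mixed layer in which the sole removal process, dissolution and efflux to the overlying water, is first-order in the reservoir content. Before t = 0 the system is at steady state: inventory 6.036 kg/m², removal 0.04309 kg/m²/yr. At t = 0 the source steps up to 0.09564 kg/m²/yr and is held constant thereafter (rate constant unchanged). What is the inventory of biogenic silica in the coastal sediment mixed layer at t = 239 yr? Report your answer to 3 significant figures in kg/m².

τ = M₀/F₀ = 6.036/0.04309 = 140.1 yr; rate constant k = 1/τ.
New steady state M_∞ = F₁/k = F₁·τ = 0.09564 × 140.1 = 13.397 kg/m².
M(t) = M_∞ + (M₀ − M_∞)·e^(−t/τ); t/τ = 239/140.1 = 1.706, so e^(−t/τ) = 0.1816.
M(t) = 13.397 − 7.361 × 0.1816 = 12.061 kg/m².

12.1 kg/m²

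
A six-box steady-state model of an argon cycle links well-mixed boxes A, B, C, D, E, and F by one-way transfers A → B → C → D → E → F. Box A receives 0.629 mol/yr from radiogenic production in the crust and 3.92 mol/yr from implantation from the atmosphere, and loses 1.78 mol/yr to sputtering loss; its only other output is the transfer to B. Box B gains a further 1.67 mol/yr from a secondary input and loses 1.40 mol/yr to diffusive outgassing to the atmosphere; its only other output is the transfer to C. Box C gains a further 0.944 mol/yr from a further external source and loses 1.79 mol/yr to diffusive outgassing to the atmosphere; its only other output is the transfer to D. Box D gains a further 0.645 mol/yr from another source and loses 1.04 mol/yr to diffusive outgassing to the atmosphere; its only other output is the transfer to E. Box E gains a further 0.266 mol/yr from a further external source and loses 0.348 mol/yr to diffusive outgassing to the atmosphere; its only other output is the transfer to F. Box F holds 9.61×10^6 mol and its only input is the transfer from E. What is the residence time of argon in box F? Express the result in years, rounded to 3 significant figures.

Box A: F(A→B) = (0.629 + 3.92) − 1.78 = 2.7690 mol/yr.
Box B: F(B→C) = (2.7690 + 1.67) − 1.40 = 3.0390 mol/yr.
Box C: F(C→D) = (3.0390 + 0.944) − 1.79 = 2.1930 mol/yr.
Box D: F(D→E) = (2.1930 + 0.645) − 1.04 = 1.7980 mol/yr.
Box E: F(E→F) = (1.7980 + 0.266) − 0.348 = 1.7160 mol/yr.
Box F throughput = its input = 1.7160 mol/yr; τ = 9.61×10^6 / 1.7160 = 5.600×10^6 yr.

5.60×10^6 yr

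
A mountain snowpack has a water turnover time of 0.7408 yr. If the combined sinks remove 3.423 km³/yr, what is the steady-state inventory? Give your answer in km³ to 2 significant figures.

2.5 km³

τ = M/F ⇒ M = τ × F = 0.7408 × 3.423 = 2.536 km³.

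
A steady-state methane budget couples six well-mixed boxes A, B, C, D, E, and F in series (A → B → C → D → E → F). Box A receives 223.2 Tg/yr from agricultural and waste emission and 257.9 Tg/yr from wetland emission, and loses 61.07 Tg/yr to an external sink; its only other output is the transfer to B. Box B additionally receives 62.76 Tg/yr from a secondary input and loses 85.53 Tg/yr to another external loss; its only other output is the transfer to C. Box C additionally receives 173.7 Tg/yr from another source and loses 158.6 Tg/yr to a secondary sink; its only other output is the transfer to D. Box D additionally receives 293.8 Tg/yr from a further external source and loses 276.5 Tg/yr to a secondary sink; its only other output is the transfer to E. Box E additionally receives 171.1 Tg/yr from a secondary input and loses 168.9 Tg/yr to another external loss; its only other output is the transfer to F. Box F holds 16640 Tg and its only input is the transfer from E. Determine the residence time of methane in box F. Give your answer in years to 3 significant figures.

38.5 yr

Box A: F(A→B) = (223.2 + 257.9) − 61.07 = 420.03 Tg/yr.
Box B: F(B→C) = (420.03 + 62.76) − 85.53 = 397.26 Tg/yr.
Box C: F(C→D) = (397.26 + 173.7) − 158.6 = 412.36 Tg/yr.
Box D: F(D→E) = (412.36 + 293.8) − 276.5 = 429.66 Tg/yr.
Box E: F(E→F) = (429.66 + 171.1) − 168.9 = 431.86 Tg/yr.
Box F throughput = its input = 431.86 Tg/yr; τ = 16640 / 431.86 = 38.53 yr.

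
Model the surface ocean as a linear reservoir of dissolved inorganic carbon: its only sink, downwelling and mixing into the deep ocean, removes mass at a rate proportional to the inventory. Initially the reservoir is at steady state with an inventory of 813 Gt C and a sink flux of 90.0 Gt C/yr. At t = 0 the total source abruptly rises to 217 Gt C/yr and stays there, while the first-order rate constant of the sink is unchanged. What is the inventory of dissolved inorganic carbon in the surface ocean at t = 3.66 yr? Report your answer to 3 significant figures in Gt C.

1200 Gt C

τ = M₀/F₀ = 813/90.0 = 9.033 yr; rate constant k = 1/τ.
New steady state M_∞ = F₁/k = F₁·τ = 217 × 9.033 = 1960.2 Gt C.
M(t) = M_∞ + (M₀ − M_∞)·e^(−t/τ); t/τ = 3.66/9.033 = 0.4052, so e^(−t/τ) = 0.6669.
M(t) = 1960.2 − 1147 × 0.6669 = 1195.2 Gt C.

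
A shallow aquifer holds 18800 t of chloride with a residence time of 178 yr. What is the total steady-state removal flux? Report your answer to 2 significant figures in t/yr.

F = M / τ = 18800 / 178 = 105.6 t/yr.

110 t/yr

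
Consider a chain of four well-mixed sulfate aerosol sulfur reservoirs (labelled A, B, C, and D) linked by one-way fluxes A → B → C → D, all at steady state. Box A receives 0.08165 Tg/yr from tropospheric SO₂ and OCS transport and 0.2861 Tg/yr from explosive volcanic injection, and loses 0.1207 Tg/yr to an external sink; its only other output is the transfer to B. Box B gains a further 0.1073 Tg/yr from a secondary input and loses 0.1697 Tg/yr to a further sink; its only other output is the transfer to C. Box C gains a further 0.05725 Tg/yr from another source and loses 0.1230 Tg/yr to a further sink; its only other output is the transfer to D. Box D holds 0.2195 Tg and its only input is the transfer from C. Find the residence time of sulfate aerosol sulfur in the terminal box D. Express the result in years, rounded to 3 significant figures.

1.85 yr

Box A: F(A→B) = (0.08165 + 0.2861) − 0.1207 = 0.24705 Tg/yr.
Box B: F(B→C) = (0.24705 + 0.1073) − 0.1697 = 0.18465 Tg/yr.
Box C: F(C→D) = (0.18465 + 0.05725) − 0.1230 = 0.11890 Tg/yr.
Box D throughput = its input = 0.11890 Tg/yr; τ = 0.2195 / 0.11890 = 1.846 yr.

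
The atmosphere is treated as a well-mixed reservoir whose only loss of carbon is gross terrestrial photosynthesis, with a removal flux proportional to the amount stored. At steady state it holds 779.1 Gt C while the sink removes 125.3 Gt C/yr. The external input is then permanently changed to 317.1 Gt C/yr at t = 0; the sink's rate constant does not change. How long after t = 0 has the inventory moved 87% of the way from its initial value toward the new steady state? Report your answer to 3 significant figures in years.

12.7 yr

τ = M₀/F₀ = 779.1/125.3 = 6.218 yr.
The remaining gap fraction is e^(−t/τ); 87% covered ⇒ e^(−t/τ) = 0.130.
t = −τ ln(0.130) = 6.218 × 2.040 = 12.69 yr.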